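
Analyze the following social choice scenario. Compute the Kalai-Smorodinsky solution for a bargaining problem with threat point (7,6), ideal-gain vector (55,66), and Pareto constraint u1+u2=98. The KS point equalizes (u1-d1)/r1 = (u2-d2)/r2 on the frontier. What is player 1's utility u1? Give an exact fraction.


Step 1: At the KS point, (u1-d1)/r1 = (u2-d2)/r2 = t and u1+u2 = 98
Step 2: u1 = d1 + r1*t and u2 = d2 + r2*t, so (d1 + r1*t) + (d2 + r2*t) = 98
Step 3: t = (98 - 7 - 6)/(55 + 66) = 85/121
Step 4: u1 = d1 + r1*t = 7 + 55 * 85/121 = 502/11
Step 5: (Check: u2 = d2 + r2*t = 576/11; u1+u2 = 502/11 + 576/11 = 98, on the frontier.)

502/11


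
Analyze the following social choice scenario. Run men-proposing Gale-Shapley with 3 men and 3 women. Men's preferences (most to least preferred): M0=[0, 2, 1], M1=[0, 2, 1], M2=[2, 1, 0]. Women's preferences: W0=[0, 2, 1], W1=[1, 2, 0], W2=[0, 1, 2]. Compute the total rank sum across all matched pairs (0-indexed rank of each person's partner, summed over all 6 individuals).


Step 1: Run Gale-Shapley (men propose, women hold best offer):
  M0 proposes to W0; she accepts
  M1 proposes to W0; rejected
  M1 proposes to W2; she accepts
  M2 proposes to W2; rejected
  M2 proposes to W1; she accepts
Step 2: Final matching: W0-M0, W1-M2, W2-M1
Step 3: 0-indexed ranks (man's rank of his match, then woman's): 0 + 0 + 1 + 1 + 1 + 1
Step 4: Total rank sum = 4

4


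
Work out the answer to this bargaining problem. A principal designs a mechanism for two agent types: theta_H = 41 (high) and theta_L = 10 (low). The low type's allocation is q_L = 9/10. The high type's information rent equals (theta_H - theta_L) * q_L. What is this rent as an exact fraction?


Step 1: theta_H - theta_L = 41 - 10 = 31
Step 2: Information rent = (theta_H - theta_L) * q_L
Step 3: = 31 * 9/10
Step 4: = 279/10

279/10


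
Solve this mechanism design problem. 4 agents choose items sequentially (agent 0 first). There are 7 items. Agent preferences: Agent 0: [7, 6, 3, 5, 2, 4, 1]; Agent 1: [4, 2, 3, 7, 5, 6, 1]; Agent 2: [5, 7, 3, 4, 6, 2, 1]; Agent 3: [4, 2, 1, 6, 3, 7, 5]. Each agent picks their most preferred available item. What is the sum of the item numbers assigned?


Step 1: Agent 0 picks item 7
Step 2: Agent 1 picks item 4
Step 3: Agent 2 picks item 5
Step 4: Agent 3 picks item 2
Step 5: Sum = 7 + 4 + 5 + 2 = 18

18


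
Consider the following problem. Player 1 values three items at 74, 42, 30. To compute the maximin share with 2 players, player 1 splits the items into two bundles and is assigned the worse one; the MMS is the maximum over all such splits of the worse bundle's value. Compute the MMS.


Step 1: Item values = 74, 42, 30
Step 2: Enumerate all 2-bundle partitions and take the smaller bundle:
  Partition 1: {74} vs {42,30} -> bundles 74, 72; min = 72
  Partition 2: {42} vs {74,30} -> bundles 42, 104; min = 42
  Partition 3: {30} vs {74,42} -> bundles 30, 116; min = 30
Step 3: MMS = max(72, 42, 30) = 72

72


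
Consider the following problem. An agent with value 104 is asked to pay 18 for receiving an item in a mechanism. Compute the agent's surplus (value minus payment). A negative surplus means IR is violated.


Step 1: Surplus = value - payment = 104 - 18 = 86
Step 2: IR is satisfied (surplus >= 0)

86


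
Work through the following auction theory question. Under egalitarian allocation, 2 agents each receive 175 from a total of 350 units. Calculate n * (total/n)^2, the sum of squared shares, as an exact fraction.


Step 1: Each agent's share = 350/2 = 175
Step 2: Square of each share = (175)^2 = 30625
Step 3: Sum of squares = 2 * 30625 = 61250

61250


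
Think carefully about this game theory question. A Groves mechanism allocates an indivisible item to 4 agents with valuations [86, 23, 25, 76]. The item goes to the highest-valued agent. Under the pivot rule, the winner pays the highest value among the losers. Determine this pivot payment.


Step 1: The efficient winner is agent 0 with value 86
Step 2: Other agents' values: [23, 25, 76]
Step 3: Pivot payment = max(others) = 76
Step 4: The winner pays 76

76


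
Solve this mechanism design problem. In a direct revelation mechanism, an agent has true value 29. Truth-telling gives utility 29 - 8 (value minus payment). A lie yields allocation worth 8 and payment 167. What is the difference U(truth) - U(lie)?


Step 1: U(truth) = value - payment = 29 - 8 = 21
Step 2: U(lie) = allocation - payment = 8 - 167 = -159
Step 3: IC gap = 21 - (-159) = 180

180


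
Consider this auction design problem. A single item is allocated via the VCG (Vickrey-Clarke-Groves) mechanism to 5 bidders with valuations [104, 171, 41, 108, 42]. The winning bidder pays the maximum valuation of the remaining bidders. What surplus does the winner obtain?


Step 1: The winner is the agent with the highest value: agent 1 with value 171
Step 2: Values of other agents: [104, 41, 108, 42]
Step 3: VCG payment = max of others' values = 108
Step 4: Surplus = 171 - 108 = 63

63


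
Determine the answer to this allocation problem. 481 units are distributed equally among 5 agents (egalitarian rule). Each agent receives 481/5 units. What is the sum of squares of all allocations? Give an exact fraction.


Step 1: Each agent's share = 481/5
Step 2: Square of each share = (481/5)^2 = 231361/25
Step 3: Sum of squares = 5 * 231361/25 = 231361/5

231361/5


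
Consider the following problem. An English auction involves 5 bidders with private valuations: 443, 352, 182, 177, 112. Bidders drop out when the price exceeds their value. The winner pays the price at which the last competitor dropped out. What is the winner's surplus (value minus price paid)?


Step 1: Identify the highest value: 443
Step 2: Identify the second-highest value: 352
Step 3: The final price = second-highest value = 352
Step 4: Surplus = 443 - 352 = 91

91


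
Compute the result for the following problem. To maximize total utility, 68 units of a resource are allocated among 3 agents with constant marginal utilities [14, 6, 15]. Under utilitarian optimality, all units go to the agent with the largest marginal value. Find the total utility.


Step 1: The marginal utilities are [14, 6, 15]
Step 2: The highest marginal utility is 15
Step 3: All 68 units go to that agent
Step 4: Total utility = 15 * 68 = 1020

1020


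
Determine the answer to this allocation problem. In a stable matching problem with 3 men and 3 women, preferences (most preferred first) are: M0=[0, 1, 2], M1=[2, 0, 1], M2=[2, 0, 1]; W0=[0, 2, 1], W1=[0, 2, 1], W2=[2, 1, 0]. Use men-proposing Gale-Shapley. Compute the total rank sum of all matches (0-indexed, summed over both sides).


Step 1: Run Gale-Shapley (men propose, women hold best offer):
  M0 proposes to W0; she accepts
  M1 proposes to W2; she accepts
  M2 proposes to W2; she switches from M1
  M1 proposes to W0; rejected
  M1 proposes to W1; she accepts
Step 2: Final matching: W0-M0, W1-M1, W2-M2
Step 3: 0-indexed ranks (man's rank of his match, then woman's): 0 + 0 + 2 + 2 + 0 + 0
Step 4: Total rank sum = 4

4


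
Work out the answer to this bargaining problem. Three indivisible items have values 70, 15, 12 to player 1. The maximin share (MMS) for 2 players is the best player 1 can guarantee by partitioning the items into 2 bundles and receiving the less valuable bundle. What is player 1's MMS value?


Step 1: Item values = 70, 15, 12
Step 2: Enumerate all 2-bundle partitions and take the smaller bundle:
  Partition 1: {70} vs {15,12} -> bundles 70, 27; min = 27
  Partition 2: {15} vs {70,12} -> bundles 15, 82; min = 15
  Partition 3: {12} vs {70,15} -> bundles 12, 85; min = 12
Step 3: MMS = max(27, 15, 12) = 27

27


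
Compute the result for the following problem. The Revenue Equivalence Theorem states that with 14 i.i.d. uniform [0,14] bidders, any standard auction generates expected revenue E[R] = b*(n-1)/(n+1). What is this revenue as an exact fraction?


Step 1: By Revenue Equivalence, expected revenue = b*(n-1)/(n+1)
Step 2: Substituting n = 14, b = 14
Step 3: Revenue = 14*(14-1)/(14+1) = 14*13/15
Step 4: Revenue = 182/15

182/15


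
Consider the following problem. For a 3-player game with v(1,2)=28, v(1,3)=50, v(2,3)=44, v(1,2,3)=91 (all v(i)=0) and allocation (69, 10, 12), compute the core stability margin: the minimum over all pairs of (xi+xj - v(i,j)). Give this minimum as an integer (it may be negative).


Step 1: Slack for coalition (1,2): x1+x2 - v12 = 79 - 28 = 51
Step 2: Slack for coalition (1,3): x1+x3 - v13 = 81 - 50 = 31
Step 3: Slack for coalition (2,3): x2+x3 - v23 = 22 - 44 = -22
Step 4: Minimum slack = min(51, 31, -22) = -22, attained by (2,3); coalition (2,3) can block (slack < 0), so the allocation is not in the core

-22


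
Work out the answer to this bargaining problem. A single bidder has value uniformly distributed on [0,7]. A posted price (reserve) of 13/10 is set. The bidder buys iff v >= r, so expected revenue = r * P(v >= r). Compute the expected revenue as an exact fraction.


Step 1: Posted price r = 13/10, value support [0,7]
Step 2: P(v >= r) = (7 - 13/10)/7 = 57/70
Step 3: Expected revenue = r * P(v >= r) = 13/10 * 57/70
Step 4: Revenue = 741/700

741/700


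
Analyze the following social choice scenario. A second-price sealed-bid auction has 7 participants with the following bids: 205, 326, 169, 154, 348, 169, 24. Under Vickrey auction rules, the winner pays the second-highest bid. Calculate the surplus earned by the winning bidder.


Step 1: Sort bids in descending order: 348, 326, 205, 169, 169, 154, 24
Step 2: The winning bid is the highest: 348
Step 3: The payment equals the second-highest bid: 326
Step 4: Surplus = winner's bid - payment = 348 - 326 = 22

22


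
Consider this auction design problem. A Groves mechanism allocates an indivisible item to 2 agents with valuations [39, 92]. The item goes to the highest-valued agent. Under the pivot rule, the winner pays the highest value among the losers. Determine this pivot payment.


Step 1: The efficient winner is agent 1 with value 92
Step 2: Other agents' values: [39]
Step 3: Pivot payment = max(others) = 39
Step 4: The winner pays 39

39


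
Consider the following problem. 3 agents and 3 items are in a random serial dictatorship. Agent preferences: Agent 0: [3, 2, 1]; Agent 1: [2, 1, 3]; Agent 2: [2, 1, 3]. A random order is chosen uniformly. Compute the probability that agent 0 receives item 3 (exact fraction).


Step 1: Agent 0 wants item 3
Step 2: There are 6 possible orderings of agents
Step 3: In 6 orderings, agent 0 gets item 3
Step 4: Probability = 6/6 = 1

1


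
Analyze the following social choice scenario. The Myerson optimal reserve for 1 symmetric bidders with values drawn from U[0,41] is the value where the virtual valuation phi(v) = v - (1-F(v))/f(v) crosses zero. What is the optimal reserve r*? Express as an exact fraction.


Step 1: For U[0,41], F(v) = v/41 and f(v) = 1/41
Step 2: phi(v) = v - (1 - v/41)/(1/41) = v - (41 - v) = 2v - 41
Step 3: Set phi(r*) = 0: 2r* - 41 = 0
Step 4: r* = 41/2 (the number of bidders n = 1 does not enter)

41/2


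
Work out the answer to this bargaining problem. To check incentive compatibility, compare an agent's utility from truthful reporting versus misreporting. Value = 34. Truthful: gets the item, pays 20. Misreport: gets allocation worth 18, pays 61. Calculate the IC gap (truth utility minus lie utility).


Step 1: U(truth) = value - payment = 34 - 20 = 14
Step 2: U(lie) = allocation - payment = 18 - 61 = -43
Step 3: IC gap = 14 - (-43) = 57

57


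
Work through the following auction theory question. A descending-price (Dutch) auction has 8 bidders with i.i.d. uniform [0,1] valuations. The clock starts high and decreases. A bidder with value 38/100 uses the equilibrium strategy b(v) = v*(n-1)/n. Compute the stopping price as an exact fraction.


Step 1: Dutch auctions are strategically equivalent to first-price auctions
Step 2: The equilibrium bid is b(v) = v*(n-1)/n
Step 3: b = 19/50 * 7/8
Step 4: b = 133/400

133/400


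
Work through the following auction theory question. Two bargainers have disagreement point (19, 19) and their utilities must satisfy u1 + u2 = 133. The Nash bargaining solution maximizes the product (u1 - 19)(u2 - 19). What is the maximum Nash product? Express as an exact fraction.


Step 1: The Nash solution splits surplus symmetrically above the disagreement point
Step 2: u1 = (total + d1 - d2)/2 = (133 + 19 - 19)/2 = 133/2
Step 3: u2 = (total - d1 + d2)/2 = (133 - 19 + 19)/2 = 133/2
Step 4: Nash product = (133/2 - 19) * (133/2 - 19)
Step 5: = 95/2 * 95/2 = 9025/4

9025/4


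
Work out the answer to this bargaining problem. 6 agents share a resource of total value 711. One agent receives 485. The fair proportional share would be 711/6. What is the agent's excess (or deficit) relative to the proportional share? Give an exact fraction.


Step 1: Proportional share = 711/6 = 237/2
Step 2: Agent's actual allocation = 485
Step 3: Excess = 485 - 237/2 = 733/2

733/2


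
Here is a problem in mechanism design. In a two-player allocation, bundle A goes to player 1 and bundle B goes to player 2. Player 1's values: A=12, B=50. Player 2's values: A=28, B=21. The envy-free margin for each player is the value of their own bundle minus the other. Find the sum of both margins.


Step 1: Player 1's margin = v1(A) - v1(B) = 12 - 50 = -38
Step 2: Player 2's margin = v2(B) - v2(A) = 21 - 28 = -7
Step 3: Total margin = -38 + -7 = -45

-45


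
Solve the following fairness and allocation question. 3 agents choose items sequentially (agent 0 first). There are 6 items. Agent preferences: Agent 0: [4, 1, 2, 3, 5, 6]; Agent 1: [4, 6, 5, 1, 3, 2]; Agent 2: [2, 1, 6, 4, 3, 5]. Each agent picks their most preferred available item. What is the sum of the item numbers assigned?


Step 1: Agent 0 picks item 4
Step 2: Agent 1 picks item 6
Step 3: Agent 2 picks item 2
Step 4: Sum = 4 + 6 + 2 = 12

12


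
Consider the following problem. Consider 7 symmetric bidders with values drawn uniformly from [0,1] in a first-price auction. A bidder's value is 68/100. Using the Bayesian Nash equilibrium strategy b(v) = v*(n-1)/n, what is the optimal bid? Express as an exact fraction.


Step 1: The symmetric BNE bidding function is b(v) = v * (n-1) / n
Step 2: Substitute v = 17/25 and n = 7
Step 3: b = 17/25 * 6/7
Step 4: b = 102/175

102/175


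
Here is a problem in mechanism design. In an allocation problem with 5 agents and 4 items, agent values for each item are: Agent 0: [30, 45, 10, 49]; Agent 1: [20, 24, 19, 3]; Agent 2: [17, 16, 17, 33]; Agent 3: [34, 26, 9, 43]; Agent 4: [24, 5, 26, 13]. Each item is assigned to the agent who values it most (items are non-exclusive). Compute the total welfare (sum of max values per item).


Step 1: For each item, find the maximum value among all agents.
Step 2: Item 0 -> Agent 3 (value 34)
Step 3: Item 1 -> Agent 0 (value 45)
Step 4: Item 2 -> Agent 4 (value 26)
Step 5: Item 3 -> Agent 0 (value 49)
Step 6: Total welfare = 34 + 45 + 26 + 49 = 154

154


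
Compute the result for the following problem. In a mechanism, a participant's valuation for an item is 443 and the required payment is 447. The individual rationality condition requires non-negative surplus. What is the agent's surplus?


Step 1: Surplus = value - payment = 443 - 447 = -4
Step 2: IR is violated (surplus < 0)

-4


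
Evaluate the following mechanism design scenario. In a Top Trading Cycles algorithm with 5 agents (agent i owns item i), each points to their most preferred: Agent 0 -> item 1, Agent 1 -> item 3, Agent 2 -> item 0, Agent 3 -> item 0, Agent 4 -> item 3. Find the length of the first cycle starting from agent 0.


Step 1: Trace the pointer graph from agent 0: 0 -> 1 -> 3 -> 0
Step 2: A cycle is detected when we revisit agent 0
Step 3: The cycle is: 0 -> 1 -> 3 -> 0
Step 4: Cycle length = 3

3


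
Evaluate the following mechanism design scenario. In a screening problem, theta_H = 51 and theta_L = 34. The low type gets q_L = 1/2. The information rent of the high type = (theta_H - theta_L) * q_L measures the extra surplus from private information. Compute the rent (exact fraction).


Step 1: theta_H - theta_L = 51 - 34 = 17
Step 2: Information rent = (theta_H - theta_L) * q_L
Step 3: = 17 * 1/2
Step 4: = 17/2

17/2


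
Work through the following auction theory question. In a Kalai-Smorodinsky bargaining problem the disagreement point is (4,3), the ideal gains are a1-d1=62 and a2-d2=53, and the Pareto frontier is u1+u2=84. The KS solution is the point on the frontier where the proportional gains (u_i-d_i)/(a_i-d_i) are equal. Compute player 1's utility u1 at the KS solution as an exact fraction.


Step 1: At the KS point, (u1-d1)/r1 = (u2-d2)/r2 = t and u1+u2 = 84
Step 2: u1 = d1 + r1*t and u2 = d2 + r2*t, so (d1 + r1*t) + (d2 + r2*t) = 84
Step 3: t = (84 - 4 - 3)/(62 + 53) = 77/115
Step 4: u1 = d1 + r1*t = 4 + 62 * 77/115 = 5234/115
Step 5: (Check: u2 = d2 + r2*t = 4426/115; u1+u2 = 5234/115 + 4426/115 = 84, on the frontier.)

5234/115


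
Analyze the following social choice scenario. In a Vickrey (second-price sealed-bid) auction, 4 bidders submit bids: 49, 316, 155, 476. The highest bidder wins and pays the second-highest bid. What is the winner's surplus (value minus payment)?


Step 1: Sort bids in descending order: 476, 316, 155, 49
Step 2: The winning bid is the highest: 476
Step 3: The payment equals the second-highest bid: 316
Step 4: Surplus = winner's bid - payment = 476 - 316 = 160

160


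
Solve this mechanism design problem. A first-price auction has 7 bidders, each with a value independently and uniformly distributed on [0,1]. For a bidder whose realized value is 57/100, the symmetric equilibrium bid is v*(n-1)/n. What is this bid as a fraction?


Step 1: The symmetric BNE bidding function is b(v) = v * (n-1) / n
Step 2: Substitute v = 57/100 and n = 7
Step 3: b = 57/100 * 6/7
Step 4: b = 171/350

171/350


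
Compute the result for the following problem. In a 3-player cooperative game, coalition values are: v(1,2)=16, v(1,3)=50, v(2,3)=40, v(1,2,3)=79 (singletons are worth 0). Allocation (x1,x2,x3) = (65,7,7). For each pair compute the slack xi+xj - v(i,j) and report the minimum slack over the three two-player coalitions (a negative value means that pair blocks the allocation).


Step 1: Slack for coalition (1,2): x1+x2 - v12 = 72 - 16 = 56
Step 2: Slack for coalition (1,3): x1+x3 - v13 = 72 - 50 = 22
Step 3: Slack for coalition (2,3): x2+x3 - v23 = 14 - 40 = -26
Step 4: Minimum slack = min(56, 22, -26) = -26, attained by (2,3); coalition (2,3) can block (slack < 0), so the allocation is not in the core

-26


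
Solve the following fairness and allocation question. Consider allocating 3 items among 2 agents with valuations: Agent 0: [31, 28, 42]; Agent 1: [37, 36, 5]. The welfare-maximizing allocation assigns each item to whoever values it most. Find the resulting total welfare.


Step 1: For each item, find the maximum value among all agents.
Step 2: Item 0 -> Agent 1 (value 37)
Step 3: Item 1 -> Agent 1 (value 36)
Step 4: Item 2 -> Agent 0 (value 42)
Step 5: Total welfare = 37 + 36 + 42 = 115

115


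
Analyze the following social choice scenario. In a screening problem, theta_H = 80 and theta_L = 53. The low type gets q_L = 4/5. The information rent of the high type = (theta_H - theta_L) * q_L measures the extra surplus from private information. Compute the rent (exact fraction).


Step 1: theta_H - theta_L = 80 - 53 = 27
Step 2: Information rent = (theta_H - theta_L) * q_L
Step 3: = 27 * 4/5
Step 4: = 108/5

108/5


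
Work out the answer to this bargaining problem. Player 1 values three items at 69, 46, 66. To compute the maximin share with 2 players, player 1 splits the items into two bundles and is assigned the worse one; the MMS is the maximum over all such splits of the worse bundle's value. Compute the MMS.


Step 1: Item values = 69, 46, 66
Step 2: Enumerate all 2-bundle partitions and take the smaller bundle:
  Partition 1: {69} vs {46,66} -> bundles 69, 112; min = 69
  Partition 2: {46} vs {69,66} -> bundles 46, 135; min = 46
  Partition 3: {66} vs {69,46} -> bundles 66, 115; min = 66
Step 3: MMS = max(69, 46, 66) = 69

69


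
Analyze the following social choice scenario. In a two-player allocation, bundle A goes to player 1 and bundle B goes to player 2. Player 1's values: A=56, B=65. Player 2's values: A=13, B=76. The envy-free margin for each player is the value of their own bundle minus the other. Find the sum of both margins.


Step 1: Player 1's margin = v1(A) - v1(B) = 56 - 65 = -9
Step 2: Player 2's margin = v2(B) - v2(A) = 76 - 13 = 63
Step 3: Total margin = -9 + 63 = 54

54


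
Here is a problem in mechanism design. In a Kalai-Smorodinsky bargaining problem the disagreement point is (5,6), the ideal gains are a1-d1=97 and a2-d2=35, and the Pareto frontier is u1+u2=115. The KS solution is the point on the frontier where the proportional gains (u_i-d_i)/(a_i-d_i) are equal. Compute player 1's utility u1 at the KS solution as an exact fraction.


Step 1: At the KS point, (u1-d1)/r1 = (u2-d2)/r2 = t and u1+u2 = 115
Step 2: u1 = d1 + r1*t and u2 = d2 + r2*t, so (d1 + r1*t) + (d2 + r2*t) = 115
Step 3: t = (115 - 5 - 6)/(97 + 35) = 104/132 = 26/33
Step 4: u1 = d1 + r1*t = 5 + 97 * 26/33 = 2687/33
Step 5: (Check: u2 = d2 + r2*t = 1108/33; u1+u2 = 2687/33 + 1108/33 = 115, on the frontier.)

2687/33


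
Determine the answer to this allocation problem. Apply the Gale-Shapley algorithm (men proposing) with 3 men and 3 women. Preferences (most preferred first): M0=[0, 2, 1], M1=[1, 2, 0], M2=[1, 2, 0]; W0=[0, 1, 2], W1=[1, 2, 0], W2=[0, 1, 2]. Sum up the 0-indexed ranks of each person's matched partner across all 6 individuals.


Step 1: Run Gale-Shapley (men propose, women hold best offer):
  M0 proposes to W0; she accepts
  M1 proposes to W1; she accepts
  M2 proposes to W1; rejected
  M2 proposes to W2; she accepts
Step 2: Final matching: W0-M0, W1-M1, W2-M2
Step 3: 0-indexed ranks (man's rank of his match, then woman's): 0 + 0 + 0 + 0 + 1 + 2
Step 4: Total rank sum = 3

3


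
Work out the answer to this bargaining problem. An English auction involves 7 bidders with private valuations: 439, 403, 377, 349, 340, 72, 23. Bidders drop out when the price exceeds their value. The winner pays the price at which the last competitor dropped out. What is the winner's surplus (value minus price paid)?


Step 1: Identify the highest value: 439
Step 2: Identify the second-highest value: 403
Step 3: The final price = second-highest value = 403
Step 4: Surplus = 439 - 403 = 36

36


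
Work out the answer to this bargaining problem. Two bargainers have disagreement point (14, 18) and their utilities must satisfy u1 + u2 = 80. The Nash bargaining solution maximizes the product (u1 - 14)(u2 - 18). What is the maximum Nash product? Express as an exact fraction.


Step 1: The Nash solution splits surplus symmetrically above the disagreement point
Step 2: u1 = (total + d1 - d2)/2 = (80 + 14 - 18)/2 = 38
Step 3: u2 = (total - d1 + d2)/2 = (80 - 14 + 18)/2 = 42
Step 4: Nash product = (38 - 14) * (42 - 18)
Step 5: = 24 * 24 = 576

576


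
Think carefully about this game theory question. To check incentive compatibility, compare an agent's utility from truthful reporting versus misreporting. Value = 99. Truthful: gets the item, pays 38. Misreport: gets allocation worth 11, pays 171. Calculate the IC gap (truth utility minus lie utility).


Step 1: U(truth) = value - payment = 99 - 38 = 61
Step 2: U(lie) = allocation - payment = 11 - 171 = -160
Step 3: IC gap = 61 - (-160) = 221

221


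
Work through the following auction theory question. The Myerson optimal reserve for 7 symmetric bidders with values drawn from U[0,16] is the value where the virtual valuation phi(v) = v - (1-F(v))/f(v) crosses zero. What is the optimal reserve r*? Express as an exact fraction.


Step 1: For U[0,16], F(v) = v/16 and f(v) = 1/16
Step 2: phi(v) = v - (1 - v/16)/(1/16) = v - (16 - v) = 2v - 16
Step 3: Set phi(r*) = 0: 2r* - 16 = 0
Step 4: r* = 16/2 = 8 (the number of bidders n = 7 does not enter)

8


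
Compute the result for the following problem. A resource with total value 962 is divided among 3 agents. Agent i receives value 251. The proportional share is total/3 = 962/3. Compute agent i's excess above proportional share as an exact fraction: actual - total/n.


Step 1: Proportional share = 962/3
Step 2: Agent's actual allocation = 251
Step 3: Excess = 251 - 962/3 = -209/3

-209/3


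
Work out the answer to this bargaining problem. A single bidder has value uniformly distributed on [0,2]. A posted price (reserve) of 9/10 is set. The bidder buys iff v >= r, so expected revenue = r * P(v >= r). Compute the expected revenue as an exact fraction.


Step 1: Posted price r = 9/10, value support [0,2]
Step 2: P(v >= r) = (2 - 9/10)/2 = 11/20
Step 3: Expected revenue = r * P(v >= r) = 9/10 * 11/20
Step 4: Revenue = 99/200

99/200


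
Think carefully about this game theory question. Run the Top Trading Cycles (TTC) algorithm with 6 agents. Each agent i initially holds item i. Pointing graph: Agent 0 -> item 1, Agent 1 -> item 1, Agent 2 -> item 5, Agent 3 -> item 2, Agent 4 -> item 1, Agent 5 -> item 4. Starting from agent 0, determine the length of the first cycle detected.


Step 1: Trace the pointer graph from agent 0: 0 -> 1 -> 1
Step 2: A cycle is detected when we revisit agent 1
Step 3: The cycle is: 1 -> 1
Step 4: Cycle length = 1

1


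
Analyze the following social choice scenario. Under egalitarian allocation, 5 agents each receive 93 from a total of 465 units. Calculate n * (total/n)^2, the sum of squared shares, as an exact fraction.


Step 1: Each agent's share = 465/5 = 93
Step 2: Square of each share = (93)^2 = 8649
Step 3: Sum of squares = 5 * 8649 = 43245

43245


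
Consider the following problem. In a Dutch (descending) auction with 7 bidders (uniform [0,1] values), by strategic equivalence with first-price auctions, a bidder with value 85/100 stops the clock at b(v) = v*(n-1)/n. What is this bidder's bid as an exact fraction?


Step 1: Dutch auctions are strategically equivalent to first-price auctions
Step 2: The equilibrium bid is b(v) = v*(n-1)/n
Step 3: b = 17/20 * 6/7
Step 4: b = 51/70

51/70


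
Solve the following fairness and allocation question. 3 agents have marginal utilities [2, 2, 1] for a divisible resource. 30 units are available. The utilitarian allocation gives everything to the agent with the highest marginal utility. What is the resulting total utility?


Step 1: The marginal utilities are [2, 2, 1]
Step 2: The highest marginal utility is 2
Step 3: All 30 units go to that agent
Step 4: Total utility = 2 * 30 = 60

60


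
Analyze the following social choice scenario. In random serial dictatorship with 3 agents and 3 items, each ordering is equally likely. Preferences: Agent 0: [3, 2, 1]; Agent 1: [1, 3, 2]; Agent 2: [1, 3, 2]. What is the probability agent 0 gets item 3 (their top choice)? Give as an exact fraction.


Step 1: Agent 0 wants item 3
Step 2: There are 6 possible orderings of agents
Step 3: In 4 orderings, agent 0 gets item 3
Step 4: Probability = 4/6 = 2/3

2/3


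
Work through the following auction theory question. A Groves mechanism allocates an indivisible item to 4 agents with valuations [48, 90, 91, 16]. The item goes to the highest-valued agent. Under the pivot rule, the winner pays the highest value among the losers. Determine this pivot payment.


Step 1: The efficient winner is agent 2 with value 91
Step 2: Other agents' values: [48, 90, 16]
Step 3: Pivot payment = max(others) = 90
Step 4: The winner pays 90

90


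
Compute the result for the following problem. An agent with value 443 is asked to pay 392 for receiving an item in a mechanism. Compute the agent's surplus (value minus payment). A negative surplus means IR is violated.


Step 1: Surplus = value - payment = 443 - 392 = 51
Step 2: IR is satisfied (surplus >= 0)

51


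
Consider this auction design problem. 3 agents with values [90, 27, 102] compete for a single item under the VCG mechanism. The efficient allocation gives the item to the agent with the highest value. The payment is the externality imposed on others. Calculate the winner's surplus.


Step 1: The winner is the agent with the highest value: agent 2 with value 102
Step 2: Values of other agents: [90, 27]
Step 3: VCG payment = max of others' values = 90
Step 4: Surplus = 102 - 90 = 12

12


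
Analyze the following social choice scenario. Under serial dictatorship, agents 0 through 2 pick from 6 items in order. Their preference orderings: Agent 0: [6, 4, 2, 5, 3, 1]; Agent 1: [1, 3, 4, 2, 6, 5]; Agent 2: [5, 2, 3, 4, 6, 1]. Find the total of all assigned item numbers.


Step 1: Agent 0 picks item 6
Step 2: Agent 1 picks item 1
Step 3: Agent 2 picks item 5
Step 4: Sum = 6 + 1 + 5 = 12

12


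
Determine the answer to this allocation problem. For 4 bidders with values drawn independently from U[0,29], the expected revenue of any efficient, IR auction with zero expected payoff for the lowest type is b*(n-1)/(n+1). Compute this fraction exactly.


Step 1: By Revenue Equivalence, expected revenue = b*(n-1)/(n+1)
Step 2: Substituting n = 4, b = 29
Step 3: Revenue = 29*(4-1)/(4+1) = 29*3/5
Step 4: Revenue = 87/5

87/5


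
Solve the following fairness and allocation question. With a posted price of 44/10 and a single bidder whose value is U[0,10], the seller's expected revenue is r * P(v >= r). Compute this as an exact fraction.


Step 1: Posted price r = 22/5, value support [0,10]
Step 2: P(v >= r) = (10 - 22/5)/10 = 14/25
Step 3: Expected revenue = r * P(v >= r) = 22/5 * 14/25
Step 4: Revenue = 308/125

308/125


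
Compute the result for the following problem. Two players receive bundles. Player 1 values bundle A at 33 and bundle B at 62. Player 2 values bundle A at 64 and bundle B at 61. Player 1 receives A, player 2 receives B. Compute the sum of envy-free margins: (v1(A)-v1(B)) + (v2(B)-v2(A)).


Step 1: Player 1's margin = v1(A) - v1(B) = 33 - 62 = -29
Step 2: Player 2's margin = v2(B) - v2(A) = 61 - 64 = -3
Step 3: Total margin = -29 + -3 = -32

-32


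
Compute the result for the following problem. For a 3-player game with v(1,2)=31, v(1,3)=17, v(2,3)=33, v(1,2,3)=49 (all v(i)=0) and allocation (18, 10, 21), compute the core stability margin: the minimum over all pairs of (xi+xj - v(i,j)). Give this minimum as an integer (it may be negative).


Step 1: Slack for coalition (1,2): x1+x2 - v12 = 28 - 31 = -3
Step 2: Slack for coalition (1,3): x1+x3 - v13 = 39 - 17 = 22
Step 3: Slack for coalition (2,3): x2+x3 - v23 = 31 - 33 = -2
Step 4: Minimum slack = min(-3, 22, -2) = -3, attained by (1,2); coalition (1,2) can block (slack < 0), so the allocation is not in the core

-3


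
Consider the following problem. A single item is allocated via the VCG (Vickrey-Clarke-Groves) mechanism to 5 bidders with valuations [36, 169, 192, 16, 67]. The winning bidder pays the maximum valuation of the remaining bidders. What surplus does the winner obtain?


Step 1: The winner is the agent with the highest value: agent 2 with value 192
Step 2: Values of other agents: [36, 169, 16, 67]
Step 3: VCG payment = max of others' values = 169
Step 4: Surplus = 192 - 169 = 23

23


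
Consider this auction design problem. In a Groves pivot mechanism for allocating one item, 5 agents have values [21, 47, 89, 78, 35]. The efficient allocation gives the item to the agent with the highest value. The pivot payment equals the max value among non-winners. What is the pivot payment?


Step 1: The efficient winner is agent 2 with value 89
Step 2: Other agents' values: [21, 47, 78, 35]
Step 3: Pivot payment = max(others) = 78
Step 4: The winner pays 78

78


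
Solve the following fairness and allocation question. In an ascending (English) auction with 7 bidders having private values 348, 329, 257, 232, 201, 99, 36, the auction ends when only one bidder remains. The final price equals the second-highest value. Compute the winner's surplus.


Step 1: Identify the highest value: 348
Step 2: Identify the second-highest value: 329
Step 3: The final price = second-highest value = 329
Step 4: Surplus = 348 - 329 = 19

19


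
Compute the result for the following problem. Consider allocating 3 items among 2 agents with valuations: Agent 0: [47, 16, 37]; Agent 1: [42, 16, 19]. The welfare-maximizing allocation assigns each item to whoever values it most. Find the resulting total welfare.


Step 1: For each item, find the maximum value among all agents.
Step 2: Item 0 -> Agent 0 (value 47)
Step 3: Item 1 -> Agent 0 (value 16)
Step 4: Item 2 -> Agent 0 (value 37)
Step 5: Total welfare = 47 + 16 + 37 = 100

100


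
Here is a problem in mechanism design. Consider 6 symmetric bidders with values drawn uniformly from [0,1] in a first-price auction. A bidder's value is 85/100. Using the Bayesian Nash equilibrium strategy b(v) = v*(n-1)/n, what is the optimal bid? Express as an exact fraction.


Step 1: The symmetric BNE bidding function is b(v) = v * (n-1) / n
Step 2: Substitute v = 17/20 and n = 6
Step 3: b = 17/20 * 5/6
Step 4: b = 17/24

17/24


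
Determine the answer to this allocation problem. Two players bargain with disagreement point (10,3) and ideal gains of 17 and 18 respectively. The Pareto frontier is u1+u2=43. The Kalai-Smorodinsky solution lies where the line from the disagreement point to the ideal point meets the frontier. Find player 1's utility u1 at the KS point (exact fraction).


Step 1: At the KS point, (u1-d1)/r1 = (u2-d2)/r2 = t and u1+u2 = 43
Step 2: u1 = d1 + r1*t and u2 = d2 + r2*t, so (d1 + r1*t) + (d2 + r2*t) = 43
Step 3: t = (43 - 10 - 3)/(17 + 18) = 30/35 = 6/7
Step 4: u1 = d1 + r1*t = 10 + 17 * 6/7 = 172/7
Step 5: (Check: u2 = d2 + r2*t = 129/7; u1+u2 = 172/7 + 129/7 = 43, on the frontier.)

172/7


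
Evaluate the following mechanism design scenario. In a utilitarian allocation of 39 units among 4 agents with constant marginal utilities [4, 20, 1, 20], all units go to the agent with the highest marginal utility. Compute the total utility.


Step 1: The marginal utilities are [4, 20, 1, 20]
Step 2: The highest marginal utility is 20
Step 3: All 39 units go to that agent
Step 4: Total utility = 20 * 39 = 780

780


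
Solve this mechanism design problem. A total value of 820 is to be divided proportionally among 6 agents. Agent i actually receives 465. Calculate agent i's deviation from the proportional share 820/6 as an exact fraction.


Step 1: Proportional share = 820/6 = 410/3
Step 2: Agent's actual allocation = 465
Step 3: Excess = 465 - 410/3 = 985/3

985/3


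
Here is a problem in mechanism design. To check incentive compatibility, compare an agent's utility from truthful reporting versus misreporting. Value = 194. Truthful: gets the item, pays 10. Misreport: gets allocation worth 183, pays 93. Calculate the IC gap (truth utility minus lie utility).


Step 1: U(truth) = value - payment = 194 - 10 = 184
Step 2: U(lie) = allocation - payment = 183 - 93 = 90
Step 3: IC gap = 184 - 90 = 94

94


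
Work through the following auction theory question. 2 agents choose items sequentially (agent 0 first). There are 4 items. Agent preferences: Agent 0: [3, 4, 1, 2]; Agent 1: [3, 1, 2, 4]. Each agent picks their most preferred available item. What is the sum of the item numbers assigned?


Step 1: Agent 0 picks item 3
Step 2: Agent 1 picks item 1
Step 3: Sum = 3 + 1 = 4

4


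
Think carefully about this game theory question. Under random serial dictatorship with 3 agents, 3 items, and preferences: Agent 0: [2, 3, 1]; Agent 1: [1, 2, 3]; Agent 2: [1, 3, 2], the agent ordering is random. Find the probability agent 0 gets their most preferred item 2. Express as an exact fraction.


Step 1: Agent 0 wants item 2
Step 2: There are 6 possible orderings of agents
Step 3: In 5 orderings, agent 0 gets item 2
Step 4: Probability = 5/6

5/6


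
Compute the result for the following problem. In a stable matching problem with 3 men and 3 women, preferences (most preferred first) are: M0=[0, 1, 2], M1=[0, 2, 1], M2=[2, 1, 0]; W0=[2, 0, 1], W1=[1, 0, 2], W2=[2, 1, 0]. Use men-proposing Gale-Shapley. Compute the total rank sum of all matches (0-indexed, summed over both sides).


Step 1: Run Gale-Shapley (men propose, women hold best offer):
  M0 proposes to W0; she accepts
  M1 proposes to W0; rejected
  M1 proposes to W2; she accepts
  M2 proposes to W2; she switches from M1
  M1 proposes to W1; she accepts
Step 2: Final matching: W0-M0, W1-M1, W2-M2
Step 3: 0-indexed ranks (man's rank of his match, then woman's): 0 + 1 + 2 + 0 + 0 + 0
Step 4: Total rank sum = 3

3


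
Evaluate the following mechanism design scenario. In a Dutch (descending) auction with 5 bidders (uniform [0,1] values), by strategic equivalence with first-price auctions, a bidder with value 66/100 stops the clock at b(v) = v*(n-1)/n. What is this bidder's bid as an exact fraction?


Step 1: Dutch auctions are strategically equivalent to first-price auctions
Step 2: The equilibrium bid is b(v) = v*(n-1)/n
Step 3: b = 33/50 * 4/5
Step 4: b = 66/125

66/125


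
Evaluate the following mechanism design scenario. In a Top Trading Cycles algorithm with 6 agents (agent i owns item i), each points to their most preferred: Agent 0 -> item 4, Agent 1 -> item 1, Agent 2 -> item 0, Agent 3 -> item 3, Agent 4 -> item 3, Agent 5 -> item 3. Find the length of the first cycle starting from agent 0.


Step 1: Trace the pointer graph from agent 0: 0 -> 4 -> 3 -> 3
Step 2: A cycle is detected when we revisit agent 3
Step 3: The cycle is: 3 -> 3
Step 4: Cycle length = 1

1


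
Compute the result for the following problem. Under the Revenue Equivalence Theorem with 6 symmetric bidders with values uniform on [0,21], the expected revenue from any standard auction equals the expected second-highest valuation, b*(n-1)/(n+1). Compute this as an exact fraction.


Step 1: By Revenue Equivalence, expected revenue = b*(n-1)/(n+1)
Step 2: Substituting n = 6, b = 21
Step 3: Revenue = 21*(6-1)/(6+1) = 21*5/7
Step 4: Revenue = 105/7 = 15

15


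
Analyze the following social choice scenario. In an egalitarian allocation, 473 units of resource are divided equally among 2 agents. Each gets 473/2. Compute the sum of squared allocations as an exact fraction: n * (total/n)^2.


Step 1: Each agent's share = 473/2
Step 2: Square of each share = (473/2)^2 = 223729/4
Step 3: Sum of squares = 2 * 223729/4 = 223729/2

223729/2


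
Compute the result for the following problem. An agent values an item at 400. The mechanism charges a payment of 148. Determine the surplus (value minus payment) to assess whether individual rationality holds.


Step 1: Surplus = value - payment = 400 - 148 = 252
Step 2: IR is satisfied (surplus >= 0)

252


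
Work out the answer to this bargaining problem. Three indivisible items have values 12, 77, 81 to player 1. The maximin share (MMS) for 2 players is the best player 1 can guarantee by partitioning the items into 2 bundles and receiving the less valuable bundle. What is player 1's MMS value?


Step 1: Item values = 12, 77, 81
Step 2: Enumerate all 2-bundle partitions and take the smaller bundle:
  Partition 1: {12} vs {77,81} -> bundles 12, 158; min = 12
  Partition 2: {77} vs {12,81} -> bundles 77, 93; min = 77
  Partition 3: {81} vs {12,77} -> bundles 81, 89; min = 81
Step 3: MMS = max(12, 77, 81) = 81

81


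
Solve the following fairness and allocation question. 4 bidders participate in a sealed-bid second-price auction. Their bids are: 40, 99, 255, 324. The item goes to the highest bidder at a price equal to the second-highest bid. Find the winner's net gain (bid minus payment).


Step 1: Sort bids in descending order: 324, 255, 99, 40
Step 2: The winning bid is the highest: 324
Step 3: The payment equals the second-highest bid: 255
Step 4: Surplus = winner's bid - payment = 324 - 255 = 69

69
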